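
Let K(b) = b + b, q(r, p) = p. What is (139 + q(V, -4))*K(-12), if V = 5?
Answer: -3240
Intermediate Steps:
K(b) = 2*b
(139 + q(V, -4))*K(-12) = (139 - 4)*(2*(-12)) = 135*(-24) = -3240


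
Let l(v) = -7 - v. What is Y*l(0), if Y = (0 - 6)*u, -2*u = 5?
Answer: -105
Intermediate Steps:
u = -5/2 (u = -½*5 = -5/2 ≈ -2.5000)
Y = 15 (Y = (0 - 6)*(-5/2) = -6*(-5/2) = 15)
Y*l(0) = 15*(-7 - 1*0) = 15*(-7 + 0) = 15*(-7) = -105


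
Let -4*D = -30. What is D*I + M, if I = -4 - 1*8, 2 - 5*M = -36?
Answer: -412/5 ≈ -82.400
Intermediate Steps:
D = 15/2 (D = -¼*(-30) = 15/2 ≈ 7.5000)
M = 38/5 (M = ⅖ - ⅕*(-36) = ⅖ + 36/5 = 38/5 ≈ 7.6000)
I = -12 (I = -4 - 8 = -12)
D*I + M = (15/2)*(-12) + 38/5 = -90 + 38/5 = -412/5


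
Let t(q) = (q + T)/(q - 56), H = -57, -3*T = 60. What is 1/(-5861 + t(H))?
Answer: -113/662216 ≈ -0.00017064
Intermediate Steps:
T = -20 (T = -1/3*60 = -20)
t(q) = (-20 + q)/(-56 + q) (t(q) = (q - 20)/(q - 56) = (-20 + q)/(-56 + q))
1/(-5861 + t(H)) = 1/(-5861 + (-20 - 57)/(-56 - 57)) = 1/(-5861 - 77/(-113)) = 1/(-5861 - 1/113*(-77)) = 1/(-5861 + 77/113) = 1/(-662216/113) = -113/662216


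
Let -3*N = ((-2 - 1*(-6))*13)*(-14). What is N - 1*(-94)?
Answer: 1010/3 ≈ 336.67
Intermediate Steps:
N = 728/3 (N = -(-2 - 1*(-6))*13*(-14)/3 = -(-2 + 6)*13*(-14)/3 = -4*13*(-14)/3 = -52*(-14)/3 = -⅓*(-728) = 728/3 ≈ 242.67)
N - 1*(-94) = 728/3 - 1*(-94) = 728/3 + 94 = 1010/3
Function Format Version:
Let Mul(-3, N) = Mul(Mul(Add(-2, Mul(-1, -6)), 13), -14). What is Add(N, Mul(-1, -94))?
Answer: Rational(1010, 3) ≈ 336.67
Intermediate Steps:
N = Rational(728, 3) (N = Mul(Rational(-1, 3), Mul(Mul(Add(-2, Mul(-1, -6)), 13), -14)) = Mul(Rational(-1, 3), Mul(Mul(Add(-2, 6), 13), -14)) = Mul(Rational(-1, 3), Mul(Mul(4, 13), -14)) = Mul(Rational(-1, 3), Mul(52, -14)) = Mul(Rational(-1, 3), -728) = Rational(728, 3) ≈ 242.67)
Add(N, Mul(-1, -94)) = Add(Rational(728, 3), Mul(-1, -94)) = Add(Rational(728, 3), 94) = Rational(1010, 3)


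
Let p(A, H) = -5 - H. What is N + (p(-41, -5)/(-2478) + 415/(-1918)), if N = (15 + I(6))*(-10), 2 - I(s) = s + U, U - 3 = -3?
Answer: -211395/1918 ≈ -110.22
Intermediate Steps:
U = 0 (U = 3 - 3 = 0)
I(s) = 2 - s (I(s) = 2 - (s + 0) = 2 - s)
N = -110 (N = (15 + (2 - 1*6))*(-10) = (15 + (2 - 6))*(-10) = (15 - 4)*(-10) = 11*(-10) = -110)
N + (p(-41, -5)/(-2478) + 415/(-1918)) = -110 + ((-5 - 1*(-5))/(-2478) + 415/(-1918)) = -110 + ((-5 + 5)*(-1/2478) + 415*(-1/1918)) = -110 + (0*(-1/2478) - 415/1918) = -110 + (0 - 415/1918) = -110 - 415/1918 = -211395/1918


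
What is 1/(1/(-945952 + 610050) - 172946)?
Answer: -335902/58092907293 ≈ -5.7822e-6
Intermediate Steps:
1/(1/(-945952 + 610050) - 172946) = 1/(1/(-335902) - 172946) = 1/(-1/335902 - 172946) = 1/(-58092907293/335902) = -335902/58092907293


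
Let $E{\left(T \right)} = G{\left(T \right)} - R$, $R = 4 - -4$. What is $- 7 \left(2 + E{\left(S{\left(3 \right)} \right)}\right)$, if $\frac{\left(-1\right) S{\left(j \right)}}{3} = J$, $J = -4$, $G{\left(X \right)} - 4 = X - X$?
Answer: $14$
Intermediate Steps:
$G{\left(X \right)} = 4$ ($G{\left(X \right)} = 4 + \left(X - X\right) = 4 + 0 = 4$)
$R = 8$ ($R = 4 + 4 = 8$)
$S{\left(j \right)} = 12$ ($S{\left(j \right)} = \left(-3\right) \left(-4\right) = 12$)
$E{\left(T \right)} = -4$ ($E{\left(T \right)} = 4 - 8 = -4$)
$- 7 \left(2 + E{\left(S{\left(3 \right)} \right)}\right) = - 7 \left(2 - 4\right) = \left(-7\right) \left(-2\right) = 14$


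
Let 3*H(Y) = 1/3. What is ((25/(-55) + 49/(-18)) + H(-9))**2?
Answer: 368449/39204 ≈ 9.3983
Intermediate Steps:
H(Y) = 1/9 (H(Y) = (1/3)/3 = (1/3)*(1/3) = 1/9)
((25/(-55) + 49/(-18)) + H(-9))**2 = ((25/(-55) + 49/(-18)) + 1/9)**2 = ((25*(-1/55) + 49*(-1/18)) + 1/9)**2 = ((-5/11 - 49/18) + 1/9)**2 = (-629/198 + 1/9)**2 = (-607/198)**2 = 368449/39204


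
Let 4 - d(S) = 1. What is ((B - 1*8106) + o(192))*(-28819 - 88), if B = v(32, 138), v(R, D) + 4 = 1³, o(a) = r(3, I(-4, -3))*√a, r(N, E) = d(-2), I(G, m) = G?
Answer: 234406863 - 693768*√3 ≈ 2.3321e+8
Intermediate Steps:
d(S) = 3 (d(S) = 4 - 1*1 = 4 - 1 = 3)
r(N, E) = 3
o(a) = 3*√a
v(R, D) = -3 (v(R, D) = -4 + 1³ = -4 + 1 = -3)
B = -3
((B - 1*8106) + o(192))*(-28819 - 88) = ((-3 - 1*8106) + 3*√192)*(-28819 - 88) = ((-3 - 8106) + 3*(8*√3))*(-28907) = (-8109 + 24*√3)*(-28907) = 234406863 - 693768*√3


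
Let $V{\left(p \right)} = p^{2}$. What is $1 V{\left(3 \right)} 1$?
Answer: $9$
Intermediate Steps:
$1 V{\left(3 \right)} 1 = 1 \cdot 3^{2} \cdot 1 = 1 \cdot 9 \cdot 1 = 9 \cdot 1 = 9$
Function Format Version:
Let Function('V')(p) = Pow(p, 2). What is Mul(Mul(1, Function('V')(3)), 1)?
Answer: 9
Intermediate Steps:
Mul(Mul(1, Function('V')(3)), 1) = Mul(Mul(1, Pow(3, 2)), 1) = Mul(Mul(1, 9), 1) = Mul(9, 1) = 9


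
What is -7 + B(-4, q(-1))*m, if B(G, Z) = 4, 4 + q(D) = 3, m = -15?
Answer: -67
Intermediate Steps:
q(D) = -1 (q(D) = -4 + 3 = -1)
-7 + B(-4, q(-1))*m = -7 + 4*(-15) = -7 - 60 = -67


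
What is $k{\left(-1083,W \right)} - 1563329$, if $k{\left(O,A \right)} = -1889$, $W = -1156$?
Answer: $-1565218$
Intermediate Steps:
$k{\left(-1083,W \right)} - 1563329 = -1889 - 1563329 = -1565218$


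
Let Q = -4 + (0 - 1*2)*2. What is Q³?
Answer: -512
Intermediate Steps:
Q = -8 (Q = -4 + (0 - 2)*2 = -4 - 2*2 = -4 - 4 = -8)
Q³ = (-8)³ = -512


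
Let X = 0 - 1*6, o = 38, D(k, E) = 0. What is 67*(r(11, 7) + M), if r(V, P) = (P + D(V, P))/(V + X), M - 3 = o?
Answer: 14204/5 ≈ 2840.8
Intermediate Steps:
X = -6 (X = 0 - 6 = -6)
M = 41 (M = 3 + 38 = 41)
r(V, P) = P/(-6 + V) (r(V, P) = (P + 0)/(V - 6) = P/(-6 + V))
67*(r(11, 7) + M) = 67*(7/(-6 + 11) + 41) = 67*(7/5 + 41) = 67*(212/5) = 14204/5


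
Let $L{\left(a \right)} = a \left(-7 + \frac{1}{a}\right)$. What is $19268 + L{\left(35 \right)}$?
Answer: $19024$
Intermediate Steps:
$19268 + L{\left(35 \right)} = 19268 + \left(1 - 245\right) = 19268 - 244 = 19024$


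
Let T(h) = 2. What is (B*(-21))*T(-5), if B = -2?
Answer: 84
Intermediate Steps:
(B*(-21))*T(-5) = -2*(-21)*2 = 42*2 = 84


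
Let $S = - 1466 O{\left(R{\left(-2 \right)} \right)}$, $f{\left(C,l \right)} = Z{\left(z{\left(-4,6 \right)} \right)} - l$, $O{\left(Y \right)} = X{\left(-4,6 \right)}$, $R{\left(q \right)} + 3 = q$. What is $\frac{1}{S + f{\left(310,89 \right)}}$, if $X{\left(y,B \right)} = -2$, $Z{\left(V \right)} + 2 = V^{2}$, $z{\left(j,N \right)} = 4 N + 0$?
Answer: $\frac{1}{3417} \approx 0.00029265$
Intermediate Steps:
$z{\left(j,N \right)} = 4 N$
$R{\left(q \right)} = -3 + q$
$Z{\left(V \right)} = -2 + V^{2}$
$O{\left(Y \right)} = -2$
$f{\left(C,l \right)} = 574 - l$ ($f{\left(C,l \right)} = \left(-2 + \left(4 \cdot 6\right)^{2}\right) - l = \left(-2 + 24^{2}\right) - l = \left(-2 + 576\right) - l = 574 - l$)
$S = 2932$ ($S = \left(-1466\right) \left(-2\right) = 2932$)
$\frac{1}{S + f{\left(310,89 \right)}} = \frac{1}{2932 + \left(574 - 89\right)} = \frac{1}{2932 + 485} = \frac{1}{3417}$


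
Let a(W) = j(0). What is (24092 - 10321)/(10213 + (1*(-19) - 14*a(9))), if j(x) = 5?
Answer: 13771/10124 ≈ 1.3602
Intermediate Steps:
a(W) = 5
(24092 - 10321)/(10213 + (1*(-19) - 14*a(9))) = (24092 - 10321)/(10213 + (1*(-19) - 14*5)) = 13771/(10213 + (-19 - 70)) = 13771/(10213 - 89) = 13771/10124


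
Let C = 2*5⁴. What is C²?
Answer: 1562500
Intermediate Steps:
C = 1250 (C = 2*625 = 1250)
C² = 1250² = 1562500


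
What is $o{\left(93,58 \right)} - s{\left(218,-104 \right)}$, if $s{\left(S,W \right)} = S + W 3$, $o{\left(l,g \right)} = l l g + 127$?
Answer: $501863$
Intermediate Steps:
$o{\left(l,g \right)} = 127 + g l^{2}$ ($o{\left(l,g \right)} = l^{2} g + 127 = g l^{2} + 127 = 127 + g l^{2}$)
$s{\left(S,W \right)} = S + 3 W$
$o{\left(93,58 \right)} - s{\left(218,-104 \right)} = \left(127 + 58 \cdot 93^{2}\right) - \left(218 + 3 \left(-104\right)\right) = \left(127 + 58 \cdot 8649\right) - \left(218 - 312\right) = \left(127 + 501642\right) - -94 = 501769 + 94 = 501863$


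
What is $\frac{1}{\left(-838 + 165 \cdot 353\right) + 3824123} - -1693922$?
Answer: $\frac{6575009060661}{3881530} \approx 1.6939 \cdot 10^{6}$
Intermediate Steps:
$\frac{1}{\left(-838 + 165 \cdot 353\right) + 3824123} - -1693922 = \frac{1}{\left(-838 + 58245\right) + 3824123} + 1693922 = \frac{1}{57407 + 3824123} + 1693922 = \frac{1}{3881530} + 1693922 = \frac{6575009060661}{3881530}$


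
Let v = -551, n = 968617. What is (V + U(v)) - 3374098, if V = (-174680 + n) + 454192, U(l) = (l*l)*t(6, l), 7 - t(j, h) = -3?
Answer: 910041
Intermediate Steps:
t(j, h) = 10 (t(j, h) = 7 - 1*(-3) = 7 + 3 = 10)
U(l) = 10*l**2 (U(l) = (l*l)*10 = l**2*10 = 10*l**2)
V = 1248129 (V = (-174680 + 968617) + 454192 = 793937 + 454192 = 1248129)
(V + U(v)) - 3374098 = (1248129 + 10*(-551)**2) - 3374098 = (1248129 + 10*303601) - 3374098 = (1248129 + 3036010) - 3374098 = 4284139 - 3374098 = 910041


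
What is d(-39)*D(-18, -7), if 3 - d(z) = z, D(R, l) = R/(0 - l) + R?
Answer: -864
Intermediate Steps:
D(R, l) = R - R/l (D(R, l) = R/((-l)) + R = R*(-1/l) + R = -R/l + R = R - R/l)
d(z) = 3 - z
d(-39)*D(-18, -7) = (3 - 1*(-39))*(-18 - 1*(-18)/(-7)) = (3 + 39)*(-18 - 1*(-18)*(-⅐)) = 42*(-18 - 18/7) = 42*(-144/7) = -864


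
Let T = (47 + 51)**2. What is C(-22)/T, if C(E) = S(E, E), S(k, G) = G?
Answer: -11/4802 ≈ -0.0022907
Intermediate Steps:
C(E) = E
T = 9604 (T = 98**2 = 9604)
C(-22)/T = -22/9604 = -22*1/9604 = -11/4802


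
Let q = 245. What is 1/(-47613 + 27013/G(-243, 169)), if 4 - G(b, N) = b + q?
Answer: -2/68213 ≈ -2.9320e-5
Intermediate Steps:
G(b, N) = -241 - b (G(b, N) = 4 - (b + 245) = 4 - (245 + b) = 4 + (-245 - b) = -241 - b)
1/(-47613 + 27013/G(-243, 169)) = 1/(-47613 + 27013/(-241 - 1*(-243))) = 1/(-47613 + 27013/(-241 + 243)) = 1/(-47613 + 27013/2) = 1/(-68213/2) = -2/68213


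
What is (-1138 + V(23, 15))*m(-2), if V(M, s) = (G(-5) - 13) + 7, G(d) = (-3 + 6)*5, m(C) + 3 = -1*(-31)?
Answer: -31612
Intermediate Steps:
m(C) = 28 (m(C) = -3 - 1*(-31) = -3 + 31 = 28)
G(d) = 15 (G(d) = 3*5 = 15)
V(M, s) = 9 (V(M, s) = (15 - 13) + 7 = 2 + 7 = 9)
(-1138 + V(23, 15))*m(-2) = (-1138 + 9)*28 = -1129*28 = -31612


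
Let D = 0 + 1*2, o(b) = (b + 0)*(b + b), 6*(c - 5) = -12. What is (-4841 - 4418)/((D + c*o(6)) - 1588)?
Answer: 9259/1370 ≈ 6.7584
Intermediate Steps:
c = 3 (c = 5 + (⅙)*(-12) = 5 - 2 = 3)
o(b) = 2*b² (o(b) = b*(2*b) = 2*b²)
D = 2 (D = 0 + 2 = 2)
(-4841 - 4418)/((D + c*o(6)) - 1588) = (-4841 - 4418)/((2 + 3*(2*6²)) - 1588) = -9259/((2 + 3*(2*36)) - 1588) = -9259/((2 + 3*72) - 1588) = -9259/((2 + 216) - 1588) = -9259/(218 - 1588) = -9259/(-1370) = -9259*(-1/1370) = 9259/1370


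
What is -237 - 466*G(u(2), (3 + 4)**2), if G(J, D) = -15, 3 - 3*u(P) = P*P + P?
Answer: 6753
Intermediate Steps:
u(P) = 1 - P/3 - P**2/3 (u(P) = 1 - (P*P + P)/3 = 1 - (P**2 + P)/3 = 1 - (P + P**2)/3 = 1 + (-P/3 - P**2/3) = 1 - P/3 - P**2/3)
-237 - 466*G(u(2), (3 + 4)**2) = -237 - 466*(-15) = -237 + 6990 = 6753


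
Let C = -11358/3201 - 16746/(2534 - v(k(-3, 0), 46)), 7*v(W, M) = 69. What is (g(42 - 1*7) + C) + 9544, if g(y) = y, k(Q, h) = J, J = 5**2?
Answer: 180399220809/18852823 ≈ 9568.8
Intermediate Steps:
J = 25
k(Q, h) = 25
v(W, M) = 69/7 (v(W, M) = (1/7)*69 = 69/7)
C = -191970708/18852823 (C = -11358/3201 - 16746/(2534 - 1*69/7) = -11358*1/3201 - 16746/(2534 - 69/7) = -3786/1067 - 16746/17669/7 = -3786/1067 - 16746*7/17669 = -3786/1067 - 117222/17669 = -191970708/18852823 ≈ -10.183)
(g(42 - 1*7) + C) + 9544 = ((42 - 1*7) - 191970708/18852823) + 9544 = ((42 - 7) - 191970708/18852823) + 9544 = (35 - 191970708/18852823) + 9544 = 467878097/18852823 + 9544 = 180399220809/18852823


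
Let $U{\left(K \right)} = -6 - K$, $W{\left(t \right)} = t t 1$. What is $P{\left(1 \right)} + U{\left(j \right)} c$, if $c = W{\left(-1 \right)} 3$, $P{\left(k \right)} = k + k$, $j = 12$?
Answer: $-52$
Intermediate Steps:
$W{\left(t \right)} = t^{2}$ ($W{\left(t \right)} = t^{2} \cdot 1 = t^{2}$)
$P{\left(k \right)} = 2 k$
$c = 3$ ($c = \left(-1\right)^{2} \cdot 3 = 1 \cdot 3 = 3$)
$P{\left(1 \right)} + U{\left(j \right)} c = 2 \cdot 1 + \left(-6 - 12\right) 3 = 2 + \left(-6 - 12\right) 3 = 2 - 54 = -52$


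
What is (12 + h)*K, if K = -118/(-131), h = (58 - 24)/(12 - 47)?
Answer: 45548/4585 ≈ 9.9341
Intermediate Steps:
h = -34/35 (h = 34/(-35) = 34*(-1/35) = -34/35 ≈ -0.97143)
K = 118/131 (K = -118*(-1/131) = 118/131 ≈ 0.90076)
(12 + h)*K = (12 - 34/35)*(118/131) = (386/35)*(118/131) = 45548/4585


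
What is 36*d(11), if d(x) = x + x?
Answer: 792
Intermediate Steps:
d(x) = 2*x
36*d(11) = 36*(2*11) = 36*22 = 792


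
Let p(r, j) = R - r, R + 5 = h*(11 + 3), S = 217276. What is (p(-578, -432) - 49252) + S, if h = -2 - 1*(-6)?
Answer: 168653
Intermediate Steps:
h = 4 (h = -2 + 6 = 4)
R = 51 (R = -5 + 4*(11 + 3) = -5 + 4*14 = -5 + 56 = 51)
p(r, j) = 51 - r
(p(-578, -432) - 49252) + S = ((51 - 1*(-578)) - 49252) + 217276 = ((51 + 578) - 49252) + 217276 = (629 - 49252) + 217276 = -48623 + 217276 = 168653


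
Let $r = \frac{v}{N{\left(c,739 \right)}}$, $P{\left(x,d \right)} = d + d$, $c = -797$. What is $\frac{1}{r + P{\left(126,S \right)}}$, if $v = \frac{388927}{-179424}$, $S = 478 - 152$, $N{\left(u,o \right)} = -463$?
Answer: $\frac{11867616}{7737741193} \approx 0.0015337$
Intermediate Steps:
$S = 326$ ($S = 478 - 152 = 326$)
$P{\left(x,d \right)} = 2 d$
$v = - \frac{55561}{25632}$ ($v = 388927 \left(- \frac{1}{179424}\right) = - \frac{55561}{25632} \approx -2.1676$)
$r = \frac{55561}{11867616}$ ($r = - \frac{55561}{25632 \left(-463\right)} = \left(- \frac{55561}{25632}\right) \left(- \frac{1}{463}\right) = \frac{55561}{11867616} \approx 0.0046817$)
$\frac{1}{r + P{\left(126,S \right)}} = \frac{1}{\frac{55561}{11867616} + 2 \cdot 326} = \frac{1}{\frac{55561}{11867616} + 652} = \frac{1}{\frac{7737741193}{11867616}} = \frac{11867616}{7737741193}$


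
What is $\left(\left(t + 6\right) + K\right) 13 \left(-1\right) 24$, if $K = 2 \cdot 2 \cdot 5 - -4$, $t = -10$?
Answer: $-6240$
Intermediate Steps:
$K = 24$ ($K = 4 \cdot 5 + 4 = 20 + 4 = 24$)
$\left(\left(t + 6\right) + K\right) 13 \left(-1\right) 24 = \left(\left(-10 + 6\right) + 24\right) 13 \left(-1\right) 24 = \left(-4 + 24\right) \left(-13\right) 24 = 20 \left(-13\right) 24 = \left(-260\right) 24 = -6240$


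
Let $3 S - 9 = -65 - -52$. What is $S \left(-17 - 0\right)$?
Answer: $\frac{68}{3} \approx 22.667$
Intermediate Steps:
$S = - \frac{4}{3}$ ($S = 3 + \frac{-65 - -52}{3} = 3 + \frac{-65 + 52}{3} = 3 + \frac{1}{3} \left(-13\right) = 3 - \frac{13}{3} = - \frac{4}{3} \approx -1.3333$)
$S \left(-17 - 0\right) = - \frac{4 \left(-17 - 0\right)}{3} = - \frac{4 \left(-17 + 0\right)}{3} = \left(- \frac{4}{3}\right) \left(-17\right) = \frac{68}{3}$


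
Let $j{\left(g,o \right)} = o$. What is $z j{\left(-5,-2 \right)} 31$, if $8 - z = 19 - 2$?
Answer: $558$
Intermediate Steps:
$z = -9$ ($z = 8 - \left(19 - 2\right) = 8 - 17 = -9$)
$z j{\left(-5,-2 \right)} 31 = \left(-9\right) \left(-2\right) 31 = 18 \cdot 31 = 558$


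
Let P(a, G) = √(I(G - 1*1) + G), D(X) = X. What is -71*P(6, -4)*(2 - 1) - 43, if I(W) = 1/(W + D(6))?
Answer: -43 - 71*I*√3 ≈ -43.0 - 122.98*I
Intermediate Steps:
I(W) = 1/(6 + W) (I(W) = 1/(W + 6) = 1/(6 + W))
P(a, G) = √(G + 1/(5 + G)) (P(a, G) = √(1/(6 + (G - 1*1)) + G) = √(1/(6 + (G - 1)) + G) = √(1/(6 + (-1 + G)) + G) = √(1/(5 + G) + G) = √(G + 1/(5 + G)))
-71*P(6, -4)*(2 - 1) - 43 = -71*√((1 - 4*(5 - 4))/(5 - 4))*(2 - 1) - 43 = -71*√((1 - 4*1)/1) - 43 = -71*√(1*(1 - 4)) - 43 = -71*√(1*(-3)) - 43 = -71*√(-3) - 43 = -71*I*√3 - 43 = -43 - 71*I*√3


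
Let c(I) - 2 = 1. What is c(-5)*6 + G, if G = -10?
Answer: 8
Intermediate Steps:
c(I) = 3 (c(I) = 2 + 1 = 3)
c(-5)*6 + G = 3*6 - 10 = 18 - 10 = 8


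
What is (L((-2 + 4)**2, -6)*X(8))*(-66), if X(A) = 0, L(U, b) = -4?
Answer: 0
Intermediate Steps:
(L((-2 + 4)**2, -6)*X(8))*(-66) = -4*0*(-66) = 0*(-66) = 0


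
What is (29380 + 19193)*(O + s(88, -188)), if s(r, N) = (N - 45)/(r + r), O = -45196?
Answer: -386385051717/176 ≈ -2.1954e+9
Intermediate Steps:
s(r, N) = (-45 + N)/(2*r) (s(r, N) = (-45 + N)/((2*r)) = (-45 + N)*(1/(2*r)) = (-45 + N)/(2*r))
(29380 + 19193)*(O + s(88, -188)) = (29380 + 19193)*(-45196 + (½)*(-45 - 188)/88) = 48573*(-45196 + (½)*(1/88)*(-233)) = 48573*(-45196 - 233/176) = 48573*(-7954729/176) = -386385051717/176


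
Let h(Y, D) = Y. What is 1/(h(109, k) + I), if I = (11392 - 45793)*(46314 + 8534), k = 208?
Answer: -1/1886825939 ≈ -5.2999e-10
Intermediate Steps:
I = -1886826048 (I = -34401*54848 = -1886826048)
1/(h(109, k) + I) = 1/(109 - 1886826048) = 1/(-1886825939) = -1/1886825939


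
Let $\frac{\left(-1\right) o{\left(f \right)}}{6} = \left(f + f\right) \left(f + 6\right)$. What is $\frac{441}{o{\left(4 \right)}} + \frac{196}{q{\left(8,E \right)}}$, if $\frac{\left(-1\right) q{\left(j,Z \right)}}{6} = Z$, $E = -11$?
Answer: $\frac{10829}{5280} \approx 2.0509$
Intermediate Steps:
$o{\left(f \right)} = - 12 f \left(6 + f\right)$ ($o{\left(f \right)} = - 6 \left(f + f\right) \left(f + 6\right) = - 6 \cdot 2 f \left(6 + f\right) = - 12 f \left(6 + f\right)$)
$q{\left(j,Z \right)} = - 6 Z$
$\frac{441}{o{\left(4 \right)}} + \frac{196}{q{\left(8,E \right)}} = \frac{441}{\left(-12\right) 4 \left(6 + 4\right)} + \frac{196}{\left(-6\right) \left(-11\right)} = \frac{441}{\left(-12\right) 4 \cdot 10} + \frac{196}{66} = \frac{441}{-480} + 196 \cdot \frac{1}{66} = 441 \left(- \frac{1}{480}\right) + \frac{98}{33} = - \frac{147}{160} + \frac{98}{33} = \frac{10829}{5280}$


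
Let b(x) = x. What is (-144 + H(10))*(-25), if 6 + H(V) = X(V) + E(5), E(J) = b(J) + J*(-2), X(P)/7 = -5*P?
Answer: 12625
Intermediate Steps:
X(P) = -35*P (X(P) = 7*(-5*P) = -35*P)
E(J) = -J (E(J) = J + J*(-2) = J - 2*J = -J)
H(V) = -11 - 35*V (H(V) = -6 + (-35*V - 1*5) = -6 + (-35*V - 5) = -6 + (-5 - 35*V) = -11 - 35*V)
(-144 + H(10))*(-25) = (-144 + (-11 - 35*10))*(-25) = (-144 + (-11 - 350))*(-25) = (-144 - 361)*(-25) = -505*(-25) = 12625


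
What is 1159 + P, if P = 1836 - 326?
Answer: 2669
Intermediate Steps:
P = 1510
1159 + P = 1159 + 1510 = 2669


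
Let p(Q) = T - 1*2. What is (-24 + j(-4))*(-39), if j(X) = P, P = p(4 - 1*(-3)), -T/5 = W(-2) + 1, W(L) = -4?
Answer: 429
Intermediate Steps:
T = 15 (T = -5*(-4 + 1) = -5*(-3) = 15)
p(Q) = 13 (p(Q) = 15 - 1*2 = 15 - 2 = 13)
P = 13
j(X) = 13
(-24 + j(-4))*(-39) = (-24 + 13)*(-39) = -11*(-39) = 429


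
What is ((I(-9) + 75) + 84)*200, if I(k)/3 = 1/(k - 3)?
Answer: 31750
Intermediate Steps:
I(k) = 3/(-3 + k) (I(k) = 3/(k - 3) = 3/(-3 + k))
((I(-9) + 75) + 84)*200 = ((3/(-3 - 9) + 75) + 84)*200 = ((3/(-12) + 75) + 84)*200 = ((3*(-1/12) + 75) + 84)*200 = ((-¼ + 75) + 84)*200 = (299/4 + 84)*200 = (635/4)*200 = 31750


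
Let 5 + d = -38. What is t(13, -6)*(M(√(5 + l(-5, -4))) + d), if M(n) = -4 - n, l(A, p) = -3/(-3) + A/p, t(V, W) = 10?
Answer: -470 - 5*√29 ≈ -496.93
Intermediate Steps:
l(A, p) = 1 + A/p (l(A, p) = -3*(-⅓) + A/p = 1 + A/p)
d = -43 (d = -5 - 38 = -43)
t(13, -6)*(M(√(5 + l(-5, -4))) + d) = 10*((-4 - √(5 + (-5 - 4)/(-4))) - 43) = 10*((-4 - √(5 - ¼*(-9))) - 43) = 10*((-4 - √(5 + 9/4)) - 43) = 10*((-4 - √(29/4)) - 43) = 10*((-4 - √29/2) - 43) = 10*(-47 - √29/2) = -470 - 5*√29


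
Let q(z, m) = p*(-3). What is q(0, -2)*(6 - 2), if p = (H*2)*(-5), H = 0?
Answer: 0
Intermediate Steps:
p = 0 (p = (0*2)*(-5) = 0*(-5) = 0)
q(z, m) = 0 (q(z, m) = 0*(-3) = 0)
q(0, -2)*(6 - 2) = 0*(6 - 2) = 0*4 = 0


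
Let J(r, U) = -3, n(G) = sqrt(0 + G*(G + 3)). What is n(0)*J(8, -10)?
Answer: 0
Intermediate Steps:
n(G) = sqrt(G*(3 + G)) (n(G) = sqrt(0 + G*(3 + G)) = sqrt(G*(3 + G)))
n(0)*J(8, -10) = sqrt(0*(3 + 0))*(-3) = sqrt(0*3)*(-3) = sqrt(0)*(-3) = 0*(-3) = 0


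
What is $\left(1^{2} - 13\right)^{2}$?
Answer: $144$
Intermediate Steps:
$\left(1^{2} - 13\right)^{2} = \left(1 - 13\right)^{2} = \left(-12\right)^{2} = 144$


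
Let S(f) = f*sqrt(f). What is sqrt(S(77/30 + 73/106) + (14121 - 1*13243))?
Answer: sqrt(554917950 + 5176*sqrt(514365))/795 ≈ 29.730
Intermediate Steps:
S(f) = f**(3/2)
sqrt(S(77/30 + 73/106) + (14121 - 1*13243)) = sqrt((77/30 + 73/106)**(3/2) + (14121 - 1*13243)) = sqrt((77*(1/30) + 73*(1/106))**(3/2) + (14121 - 13243)) = sqrt((77/30 + 73/106)**(3/2) + 878) = sqrt((2588/795)**(3/2) + 878) = sqrt(5176*sqrt(514365)/632025 + 878) = sqrt(878 + 5176*sqrt(514365)/632025)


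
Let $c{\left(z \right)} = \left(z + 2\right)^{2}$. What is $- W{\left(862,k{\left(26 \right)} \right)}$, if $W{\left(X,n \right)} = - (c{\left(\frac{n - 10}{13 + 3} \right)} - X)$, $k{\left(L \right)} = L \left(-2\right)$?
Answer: $- \frac{54943}{64} \approx -858.48$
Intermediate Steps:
$k{\left(L \right)} = - 2 L$
$c{\left(z \right)} = \left(2 + z\right)^{2}$
$W{\left(X,n \right)} = X - \left(\frac{11}{8} + \frac{n}{16}\right)^{2}$ ($W{\left(X,n \right)} = - (\left(2 + \frac{n - 10}{13 + 3}\right)^{2} - X) = - (\left(2 + \frac{-10 + n}{16}\right)^{2} - X) = - (\left(2 + \left(-10 + n\right) \frac{1}{16}\right)^{2} - X) = - (\left(2 + \left(- \frac{5}{8} + \frac{n}{16}\right)\right)^{2} - X) = - (\left(\frac{11}{8} + \frac{n}{16}\right)^{2} - X) = X - \left(\frac{11}{8} + \frac{n}{16}\right)^{2}$)
$- W{\left(862,k{\left(26 \right)} \right)} = - (862 - \frac{\left(22 - 52\right)^{2}}{256}) = - (862 - \frac{\left(-30\right)^{2}}{256}) = - (862 - \frac{225}{64}) = \left(-1\right) \frac{54943}{64} = - \frac{54943}{64}$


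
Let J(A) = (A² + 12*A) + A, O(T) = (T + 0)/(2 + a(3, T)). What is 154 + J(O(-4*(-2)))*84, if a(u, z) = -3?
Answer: -3206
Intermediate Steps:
O(T) = -T (O(T) = (T + 0)/(2 - 3) = T/(-1) = T*(-1) = -T)
J(A) = A² + 13*A
154 + J(O(-4*(-2)))*84 = 154 + ((-(-4)*(-2))*(13 - (-4)*(-2)))*84 = 154 + ((-1*8)*(13 - 1*8))*84 = 154 - 8*(13 - 8)*84 = 154 - 8*5*84 = 154 - 40*84 = 154 - 3360 = -3206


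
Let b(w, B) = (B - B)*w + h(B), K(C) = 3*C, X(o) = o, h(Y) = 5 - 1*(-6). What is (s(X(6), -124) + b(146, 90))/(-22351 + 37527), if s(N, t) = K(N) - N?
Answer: 23/15176 ≈ 0.0015156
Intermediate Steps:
h(Y) = 11 (h(Y) = 5 + 6 = 11)
s(N, t) = 2*N (s(N, t) = 3*N - N = 2*N)
b(w, B) = 11 (b(w, B) = (B - B)*w + 11 = 0*w + 11 = 0 + 11 = 11)
(s(X(6), -124) + b(146, 90))/(-22351 + 37527) = (2*6 + 11)/(-22351 + 37527) = (12 + 11)/15176 = 23*(1/15176) = 23/15176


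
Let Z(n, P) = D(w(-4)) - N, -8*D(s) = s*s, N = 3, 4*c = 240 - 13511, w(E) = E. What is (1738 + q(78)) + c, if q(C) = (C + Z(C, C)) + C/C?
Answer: -6023/4 ≈ -1505.8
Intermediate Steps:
c = -13271/4 (c = (240 - 13511)/4 = (1/4)*(-13271) = -13271/4 ≈ -3317.8)
D(s) = -s**2/8 (D(s) = -s*s/8 = -s**2/8)
Z(n, P) = -5 (Z(n, P) = -1/8*(-4)**2 - 1*3 = -1/8*16 - 3 = -2 - 3 = -5)
q(C) = -4 + C (q(C) = (C - 5) + C/C = (-5 + C) + 1 = -4 + C)
(1738 + q(78)) + c = (1738 + (-4 + 78)) - 13271/4 = (1738 + 74) - 13271/4 = 1812 - 13271/4 = -6023/4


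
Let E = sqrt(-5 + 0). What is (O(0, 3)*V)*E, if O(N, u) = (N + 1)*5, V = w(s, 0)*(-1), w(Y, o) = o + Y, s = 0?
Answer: 0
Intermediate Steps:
w(Y, o) = Y + o
V = 0 (V = (0 + 0)*(-1) = 0*(-1) = 0)
O(N, u) = 5 + 5*N (O(N, u) = (1 + N)*5 = 5 + 5*N)
E = I*sqrt(5) (E = sqrt(-5) = I*sqrt(5) ≈ 2.2361*I)
(O(0, 3)*V)*E = ((5 + 5*0)*0)*(I*sqrt(5)) = ((5 + 0)*0)*(I*sqrt(5)) = (5*0)*(I*sqrt(5)) = 0*(I*sqrt(5)) = 0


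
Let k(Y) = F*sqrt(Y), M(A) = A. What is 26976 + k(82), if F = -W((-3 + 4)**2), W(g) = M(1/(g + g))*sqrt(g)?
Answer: 26976 - sqrt(82)/2 ≈ 26971.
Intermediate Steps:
W(g) = 1/(2*sqrt(g)) (W(g) = sqrt(g)/(g + g) = sqrt(g)/((2*g)) = (1/(2*g))*sqrt(g) = 1/(2*sqrt(g)))
F = -1/2 (F = -1/(2*sqrt((-3 + 4)**2)) = -1/(2*sqrt(1**2)) = -1/(2*sqrt(1)) = -1/2 ≈ -0.50000)
k(Y) = -sqrt(Y)/2
26976 + k(82) = 26976 - sqrt(82)/2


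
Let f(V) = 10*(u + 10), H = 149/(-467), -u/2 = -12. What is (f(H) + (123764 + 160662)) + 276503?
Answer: 561269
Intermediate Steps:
u = 24 (u = -2*(-12) = 24)
H = -149/467 (H = 149*(-1/467) = -149/467 ≈ -0.31906)
f(V) = 340 (f(V) = 10*(24 + 10) = 10*34 = 340)
(f(H) + (123764 + 160662)) + 276503 = (340 + (123764 + 160662)) + 276503 = (340 + 284426) + 276503 = 284766 + 276503 = 561269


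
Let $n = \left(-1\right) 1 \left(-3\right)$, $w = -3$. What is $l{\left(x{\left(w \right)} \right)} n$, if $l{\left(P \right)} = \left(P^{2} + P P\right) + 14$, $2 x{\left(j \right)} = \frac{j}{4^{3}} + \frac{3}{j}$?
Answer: $\frac{357531}{8192} \approx 43.644$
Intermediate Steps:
$x{\left(j \right)} = \frac{j}{128} + \frac{3}{2 j}$ ($x{\left(j \right)} = \frac{\frac{j}{4^{3}} + \frac{3}{j}}{2} = \frac{\frac{j}{64} + \frac{3}{j}}{2} = \frac{\frac{3}{j} + \frac{j}{64}}{2} = \frac{j}{128} + \frac{3}{2 j}$)
$l{\left(P \right)} = 14 + 2 P^{2}$ ($l{\left(P \right)} = \left(P^{2} + P^{2}\right) + 14 = 2 P^{2} + 14 = 14 + 2 P^{2}$)
$n = 3$ ($n = \left(-1\right) \left(-3\right) = 3$)
$l{\left(x{\left(w \right)} \right)} n = \left(14 + 2 \left(\frac{192 + \left(-3\right)^{2}}{128 \left(-3\right)}\right)^{2}\right) 3 = \left(14 + 2 \left(\frac{1}{128} \left(- \frac{1}{3}\right) \left(192 + 9\right)\right)^{2}\right) 3 = \left(14 + 2 \left(\frac{1}{128} \left(- \frac{1}{3}\right) 201\right)^{2}\right) 3 = \left(14 + 2 \left(- \frac{67}{128}\right)^{2}\right) 3 = \left(14 + 2 \cdot \frac{4489}{16384}\right) 3 = \left(14 + \frac{4489}{8192}\right) 3 = \frac{119177}{8192} \cdot 3 = \frac{357531}{8192}$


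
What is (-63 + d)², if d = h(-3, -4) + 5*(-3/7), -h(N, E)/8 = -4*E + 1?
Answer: 1982464/49 ≈ 40458.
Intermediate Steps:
h(N, E) = -8 + 32*E (h(N, E) = -8*(-4*E + 1) = -8*(1 - 4*E) = -8 + 32*E)
d = -967/7 (d = (-8 + 32*(-4)) + 5*(-3/7) = (-8 - 128) + 5*(-3*⅐) = -136 + 5*(-3/7) = -136 - 15/7 = -967/7 ≈ -138.14)
(-63 + d)² = (-63 - 967/7)² = (-1408/7)² = 1982464/49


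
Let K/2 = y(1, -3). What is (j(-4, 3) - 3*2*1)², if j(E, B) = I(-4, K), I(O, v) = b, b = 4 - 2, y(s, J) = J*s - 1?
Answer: 16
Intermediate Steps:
y(s, J) = -1 + J*s
K = -8 (K = 2*(-1 - 3*1) = 2*(-1 - 3) = 2*(-4) = -8)
b = 2
I(O, v) = 2
j(E, B) = 2
(j(-4, 3) - 3*2*1)² = (2 - 3*2*1)² = (2 - 6*1)² = (2 - 6)² = (-4)² = 16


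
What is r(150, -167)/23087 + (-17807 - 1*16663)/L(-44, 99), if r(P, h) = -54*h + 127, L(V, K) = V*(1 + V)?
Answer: -389253275/21840302 ≈ -17.823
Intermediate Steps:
r(P, h) = 127 - 54*h
r(150, -167)/23087 + (-17807 - 1*16663)/L(-44, 99) = (127 - 54*(-167))/23087 + (-17807 - 1*16663)/((-44*(1 - 44))) = (127 + 9018)*(1/23087) + (-17807 - 16663)/((-44*(-43))) = 9145*(1/23087) - 34470/1892 = 9145/23087 - 34470*1/1892 = 9145/23087 - 17235/946 = -389253275/21840302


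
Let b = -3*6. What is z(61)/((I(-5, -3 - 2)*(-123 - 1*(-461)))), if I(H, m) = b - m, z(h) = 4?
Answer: -2/2197 ≈ -0.00091033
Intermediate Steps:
b = -18
I(H, m) = -18 - m
z(61)/((I(-5, -3 - 2)*(-123 - 1*(-461)))) = 4/(((-18 - (-3 - 2))*(-123 - 1*(-461)))) = 4/(((-18 - 1*(-5))*(-123 + 461))) = 4/(((-18 + 5)*338)) = 4/((-13*338)) = 4/(-4394) = 4*(-1/4394) = -2/2197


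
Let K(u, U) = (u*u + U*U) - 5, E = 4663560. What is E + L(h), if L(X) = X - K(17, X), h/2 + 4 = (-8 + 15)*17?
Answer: 4610606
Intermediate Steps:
K(u, U) = -5 + U² + u² (K(u, U) = (u² + U²) - 5 = (U² + u²) - 5 = -5 + U² + u²)
h = 230 (h = -8 + 2*((-8 + 15)*17) = -8 + 2*(7*17) = -8 + 2*119 = -8 + 238 = 230)
L(X) = -284 + X - X² (L(X) = X - (-5 + X² + 17²) = X - (-5 + X² + 289) = X - (284 + X²) = X + (-284 - X²) = -284 + X - X²)
E + L(h) = 4663560 + (-284 + 230 - 1*230²) = 4663560 + (-284 + 230 - 1*52900) = 4663560 + (-284 + 230 - 52900) = 4663560 - 52954 = 4610606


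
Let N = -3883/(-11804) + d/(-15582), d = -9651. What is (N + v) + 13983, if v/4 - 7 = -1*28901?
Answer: -3114303124999/30654988 ≈ -1.0159e+5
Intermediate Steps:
N = 29070885/30654988 (N = -3883/(-11804) - 9651/(-15582) = -3883*(-1/11804) - 9651*(-1/15582) = 3883/11804 + 3217/5194 = 29070885/30654988 ≈ 0.94833)
v = -115576 (v = 28 + 4*(-1*28901) = 28 + 4*(-28901) = 28 - 115604 = -115576)
(N + v) + 13983 = (29070885/30654988 - 115576) + 13983 = -3542951822203/30654988 + 13983 = -3114303124999/30654988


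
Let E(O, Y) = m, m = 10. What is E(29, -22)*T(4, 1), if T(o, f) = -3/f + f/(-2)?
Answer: -35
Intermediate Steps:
T(o, f) = -3/f - f/2 (T(o, f) = -3/f + f*(-½) = -3/f - f/2)
E(O, Y) = 10
E(29, -22)*T(4, 1) = 10*(-3/1 - ½*1) = 10*(-3*1 - ½) = 10*(-3 - ½) = 10*(-7/2) = -35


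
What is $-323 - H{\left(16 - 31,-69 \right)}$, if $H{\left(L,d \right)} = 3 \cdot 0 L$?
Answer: $-323$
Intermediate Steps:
$H{\left(L,d \right)} = 0$ ($H{\left(L,d \right)} = 0 L = 0$)
$-323 - H{\left(16 - 31,-69 \right)} = -323 - 0 = -323 + 0 = -323$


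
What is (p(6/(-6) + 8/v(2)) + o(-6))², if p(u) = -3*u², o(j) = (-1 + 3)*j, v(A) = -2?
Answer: 7569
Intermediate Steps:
o(j) = 2*j
(p(6/(-6) + 8/v(2)) + o(-6))² = (-3*(6/(-6) + 8/(-2))² + 2*(-6))² = (-3*(6*(-⅙) + 8*(-½))² - 12)² = (-3*(-1 - 4)² - 12)² = (-3*(-5)² - 12)² = (-3*25 - 12)² = (-75 - 12)² = (-87)² = 7569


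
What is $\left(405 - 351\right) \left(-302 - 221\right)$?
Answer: $-28242$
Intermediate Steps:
$\left(405 - 351\right) \left(-302 - 221\right) = 54 \left(-523\right) = -28242$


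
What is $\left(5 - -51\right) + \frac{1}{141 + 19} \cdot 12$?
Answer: $\frac{2243}{40} \approx 56.075$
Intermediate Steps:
$\left(5 - -51\right) + \frac{1}{141 + 19} \cdot 12 = \left(5 + 51\right) + \frac{1}{160} \cdot 12 = 56 + \frac{1}{160} \cdot 12 = 56 + \frac{3}{40} = \frac{2243}{40}$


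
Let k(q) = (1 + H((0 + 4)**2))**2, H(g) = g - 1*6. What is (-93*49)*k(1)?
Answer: -551397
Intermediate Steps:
H(g) = -6 + g (H(g) = g - 6 = -6 + g)
k(q) = 121 (k(q) = (1 + (-6 + (0 + 4)**2))**2 = (1 + (-6 + 4**2))**2 = (1 + (-6 + 16))**2 = (1 + 10)**2 = 11**2 = 121)
(-93*49)*k(1) = -93*49*121 = -4557*121 = -551397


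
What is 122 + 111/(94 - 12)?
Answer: 10115/82 ≈ 123.35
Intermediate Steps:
122 + 111/(94 - 12) = 122 + 111/82 = 10115/82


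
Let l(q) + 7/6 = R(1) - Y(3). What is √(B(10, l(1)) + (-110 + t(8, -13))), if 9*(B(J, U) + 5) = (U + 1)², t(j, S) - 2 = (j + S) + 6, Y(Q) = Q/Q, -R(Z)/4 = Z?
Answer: I*√35327/18 ≈ 10.442*I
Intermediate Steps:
R(Z) = -4*Z
Y(Q) = 1
t(j, S) = 8 + S + j (t(j, S) = 2 + ((j + S) + 6) = 2 + ((S + j) + 6) = 2 + (6 + S + j) = 8 + S + j)
l(q) = -37/6 (l(q) = -7/6 + (-4*1 - 1*1) = -7/6 + (-4 - 1) = -7/6 - 5 = -37/6)
B(J, U) = -5 + (1 + U)²/9 (B(J, U) = -5 + (U + 1)²/9 = -5 + (1 + U)²/9)
√(B(10, l(1)) + (-110 + t(8, -13))) = √((-5 + (1 - 37/6)²/9) + (-110 + (8 - 13 + 8))) = √((-5 + (-31/6)²/9) + (-110 + 3)) = √((-5 + (⅑)*(961/36)) - 107) = √((-5 + 961/324) - 107) = √(-659/324 - 107) = √(-35327/324) = I*√35327/18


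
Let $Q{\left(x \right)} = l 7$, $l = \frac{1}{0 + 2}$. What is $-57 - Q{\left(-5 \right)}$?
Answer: $- \frac{121}{2} \approx -60.5$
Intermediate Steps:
$l = \frac{1}{2} \approx 0.5$
$Q{\left(x \right)} = \frac{7}{2}$ ($Q{\left(x \right)} = \frac{1}{2} \cdot 7 = \frac{7}{2}$)
$-57 - Q{\left(-5 \right)} = -57 - \frac{7}{2} = - \frac{121}{2}$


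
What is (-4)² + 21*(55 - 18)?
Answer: 793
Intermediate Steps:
(-4)² + 21*(55 - 18) = 16 + 21*37 = 16 + 777 = 793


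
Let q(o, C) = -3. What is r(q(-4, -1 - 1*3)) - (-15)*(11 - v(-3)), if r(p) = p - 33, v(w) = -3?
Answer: 174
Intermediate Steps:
r(p) = -33 + p
r(q(-4, -1 - 1*3)) - (-15)*(11 - v(-3)) = (-33 - 3) - (-15)*(11 - 1*(-3)) = -36 - (-15)*(11 + 3) = -36 - (-15)*14 = -36 - 1*(-210) = -36 + 210 = 174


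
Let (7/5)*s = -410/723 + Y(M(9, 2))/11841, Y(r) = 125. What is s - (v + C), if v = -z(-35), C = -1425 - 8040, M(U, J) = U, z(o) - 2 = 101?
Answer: 191120197931/19975767 ≈ 9567.6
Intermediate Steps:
z(o) = 103 (z(o) = 2 + 101 = 103)
C = -9465
s = -7940725/19975767 (s = 5*(-410/723 + 125/11841)/7 = (5/7)*(-1588145/2853681) = -7940725/19975767 ≈ -0.39752)
v = -103 (v = -1*103 = -103)
s - (v + C) = -7940725/19975767 - (-103 - 9465) = -7940725/19975767 - 1*(-9568) = -7940725/19975767 + 9568 = 191120197931/19975767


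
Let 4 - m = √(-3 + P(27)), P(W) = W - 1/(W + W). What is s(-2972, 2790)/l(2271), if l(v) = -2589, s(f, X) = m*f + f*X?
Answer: 8303768/2589 - 1486*√7770/23301 ≈ 3201.7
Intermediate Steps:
P(W) = W - 1/(2*W)
m = 4 - √7770/18 (m = 4 - √(-3 + (27 - ½/27)) = 4 - √(-3 + (27 - ½*1/27)) = 4 - √(-3 + (27 - 1/54)) = 4 - √(-3 + 1457/54) = 4 - √(1295/54) = 4 - √7770/18 ≈ -0.89709)
s(f, X) = X*f + f*(4 - √7770/18) (s(f, X) = (4 - √7770/18)*f + f*X = f*(4 - √7770/18) + X*f = X*f + f*(4 - √7770/18))
s(-2972, 2790)/l(2271) = ((1/18)*(-2972)*(72 - √7770 + 18*2790))/(-2589) = ((1/18)*(-2972)*(72 - √7770 + 50220))*(-1/2589) = ((1/18)*(-2972)*(50292 - √7770))*(-1/2589) = (-8303768 + 1486*√7770/9)*(-1/2589) = 8303768/2589 - 1486*√7770/23301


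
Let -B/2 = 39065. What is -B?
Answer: 78130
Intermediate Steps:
B = -78130 (B = -2*39065 = -78130)
-B = -1*(-78130) = 78130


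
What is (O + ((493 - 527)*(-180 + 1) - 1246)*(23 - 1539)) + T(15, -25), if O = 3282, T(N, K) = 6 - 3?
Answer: -7334155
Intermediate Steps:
T(N, K) = 3
(O + ((493 - 527)*(-180 + 1) - 1246)*(23 - 1539)) + T(15, -25) = (3282 + ((493 - 527)*(-180 + 1) - 1246)*(23 - 1539)) + 3 = (3282 + (-34*(-179) - 1246)*(-1516)) + 3 = (3282 + (6086 - 1246)*(-1516)) + 3 = (3282 + 4840*(-1516)) + 3 = (3282 - 7337440) + 3 = -7334158 + 3 = -7334155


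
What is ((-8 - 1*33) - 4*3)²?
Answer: 2809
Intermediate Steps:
((-8 - 1*33) - 4*3)² = ((-8 - 33) - 12)² = (-41 - 12)² = (-53)² = 2809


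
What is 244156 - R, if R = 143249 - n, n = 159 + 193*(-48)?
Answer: 91802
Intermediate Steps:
n = -9105 (n = 159 - 9264 = -9105)
R = 152354 (R = 143249 - 1*(-9105) = 143249 + 9105 = 152354)
244156 - R = 244156 - 1*152354 = 244156 - 152354 = 91802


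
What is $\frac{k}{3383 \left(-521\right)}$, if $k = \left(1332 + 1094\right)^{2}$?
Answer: $- \frac{5885476}{1762543} \approx -3.3392$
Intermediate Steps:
$k = 5885476$ ($k = 2426^{2} = 5885476$)
$\frac{k}{3383 \left(-521\right)} = \frac{5885476}{3383 \left(-521\right)} = \frac{5885476}{-1762543} = 5885476 \left(- \frac{1}{1762543}\right) = - \frac{5885476}{1762543}$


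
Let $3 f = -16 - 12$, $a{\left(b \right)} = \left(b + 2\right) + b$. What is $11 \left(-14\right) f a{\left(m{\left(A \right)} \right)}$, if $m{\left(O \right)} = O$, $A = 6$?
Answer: $\frac{60368}{3} \approx 20123.0$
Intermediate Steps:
$a{\left(b \right)} = 2 + 2 b$ ($a{\left(b \right)} = \left(2 + b\right) + b = 2 + 2 b$)
$f = - \frac{28}{3}$ ($f = \frac{-16 - 12}{3} = \frac{1}{3} \left(-28\right) = - \frac{28}{3} \approx -9.3333$)
$11 \left(-14\right) f a{\left(m{\left(A \right)} \right)} = 11 \left(-14\right) \left(- \frac{28 \left(2 + 2 \cdot 6\right)}{3}\right) = - 154 \left(- \frac{28 \left(2 + 12\right)}{3}\right) = - 154 \left(\left(- \frac{28}{3}\right) 14\right) = \left(-154\right) \left(- \frac{392}{3}\right) = \frac{60368}{3}$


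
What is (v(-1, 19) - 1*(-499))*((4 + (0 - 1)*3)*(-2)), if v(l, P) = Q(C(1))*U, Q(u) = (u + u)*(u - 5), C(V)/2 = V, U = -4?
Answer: -1094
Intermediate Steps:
C(V) = 2*V
Q(u) = 2*u*(-5 + u) (Q(u) = (2*u)*(-5 + u) = 2*u*(-5 + u))
v(l, P) = 48 (v(l, P) = (2*(2*1)*(-5 + 2*1))*(-4) = (2*2*(-5 + 2))*(-4) = (2*2*(-3))*(-4) = -12*(-4) = 48)
(v(-1, 19) - 1*(-499))*((4 + (0 - 1)*3)*(-2)) = (48 - 1*(-499))*((4 + (0 - 1)*3)*(-2)) = (48 + 499)*((4 - 1*3)*(-2)) = 547*((4 - 3)*(-2)) = 547*(1*(-2)) = 547*(-2) = -1094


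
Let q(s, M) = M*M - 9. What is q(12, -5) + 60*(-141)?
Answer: -8444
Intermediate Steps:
q(s, M) = -9 + M**2 (q(s, M) = M**2 - 9 = -9 + M**2)
q(12, -5) + 60*(-141) = (-9 + (-5)**2) + 60*(-141) = (-9 + 25) - 8460 = 16 - 8460 = -8444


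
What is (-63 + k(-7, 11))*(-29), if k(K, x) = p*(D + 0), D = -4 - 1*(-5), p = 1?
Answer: 1798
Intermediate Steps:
D = 1 (D = -4 + 5 = 1)
k(K, x) = 1 (k(K, x) = 1*(1 + 0) = 1*1 = 1)
(-63 + k(-7, 11))*(-29) = (-63 + 1)*(-29) = -62*(-29) = 1798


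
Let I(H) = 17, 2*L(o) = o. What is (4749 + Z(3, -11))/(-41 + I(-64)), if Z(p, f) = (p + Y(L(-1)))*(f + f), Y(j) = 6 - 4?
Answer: -4639/24 ≈ -193.29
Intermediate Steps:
L(o) = o/2
Y(j) = 2
Z(p, f) = 2*f*(2 + p) (Z(p, f) = (p + 2)*(f + f) = (2 + p)*(2*f) = 2*f*(2 + p))
(4749 + Z(3, -11))/(-41 + I(-64)) = (4749 + 2*(-11)*(2 + 3))/(-41 + 17) = (4749 + 2*(-11)*5)/(-24) = (4749 - 110)*(-1/24) = 4639*(-1/24) = -4639/24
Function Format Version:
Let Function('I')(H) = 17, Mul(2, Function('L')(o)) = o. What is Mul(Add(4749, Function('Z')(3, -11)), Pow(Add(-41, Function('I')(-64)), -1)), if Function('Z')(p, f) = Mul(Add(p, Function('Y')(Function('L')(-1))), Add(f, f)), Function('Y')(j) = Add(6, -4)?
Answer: Rational(-4639, 24) ≈ -193.29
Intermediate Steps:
Function('L')(o) = Mul(Rational(1, 2), o)
Function('Y')(j) = 2
Function('Z')(p, f) = Mul(2, f, Add(2, p)) (Function('Z')(p, f) = Mul(Add(p, 2), Add(f, f)) = Mul(Add(2, p), Mul(2, f)) = Mul(2, f, Add(2, p)))
Mul(Add(4749, Function('Z')(3, -11)), Pow(Add(-41, Function('I')(-64)), -1)) = Mul(Add(4749, Mul(2, -11, Add(2, 3))), Pow(Add(-41, 17), -1)) = Mul(Add(4749, Mul(2, -11, 5)), Pow(-24, -1)) = Mul(Add(4749, -110), Rational(-1, 24)) = Mul(4639, Rational(-1, 24)) = Rational(-4639, 24)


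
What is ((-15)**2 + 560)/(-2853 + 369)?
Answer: -785/2484 ≈ -0.31602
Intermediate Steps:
((-15)**2 + 560)/(-2853 + 369) = (225 + 560)/(-2484) = 785*(-1/2484) = -785/2484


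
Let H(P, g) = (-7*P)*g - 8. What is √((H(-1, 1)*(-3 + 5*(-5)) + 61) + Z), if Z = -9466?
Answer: I*√9377 ≈ 96.835*I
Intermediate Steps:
H(P, g) = -8 - 7*P*g (H(P, g) = -7*P*g - 8 = -8 - 7*P*g)
√((H(-1, 1)*(-3 + 5*(-5)) + 61) + Z) = √(((-8 - 7*(-1)*1)*(-3 + 5*(-5)) + 61) - 9466) = √(((-8 + 7)*(-3 - 25) + 61) - 9466) = √((-1*(-28) + 61) - 9466) = √((28 + 61) - 9466) = √(89 - 9466) = √(-9377) = I*√9377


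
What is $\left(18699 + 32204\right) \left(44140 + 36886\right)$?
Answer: $4124466478$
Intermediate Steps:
$\left(18699 + 32204\right) \left(44140 + 36886\right) = 50903 \cdot 81026 = 4124466478$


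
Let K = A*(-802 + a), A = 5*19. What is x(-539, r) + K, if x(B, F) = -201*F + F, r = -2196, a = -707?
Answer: 295845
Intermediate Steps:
A = 95
x(B, F) = -200*F
K = -143355 (K = 95*(-802 - 707) = 95*(-1509) = -143355)
x(-539, r) + K = -200*(-2196) - 143355 = 439200 - 143355 = 295845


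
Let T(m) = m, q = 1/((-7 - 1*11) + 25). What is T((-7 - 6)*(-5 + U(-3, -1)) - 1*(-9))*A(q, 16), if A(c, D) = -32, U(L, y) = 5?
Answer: -288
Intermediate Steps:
q = ⅐ (q = 1/((-7 - 11) + 25) = 1/(-18 + 25) = 1/7 = ⅐ ≈ 0.14286)
T((-7 - 6)*(-5 + U(-3, -1)) - 1*(-9))*A(q, 16) = ((-7 - 6)*(-5 + 5) - 1*(-9))*(-32) = (-13*0 + 9)*(-32) = (0 + 9)*(-32) = 9*(-32) = -288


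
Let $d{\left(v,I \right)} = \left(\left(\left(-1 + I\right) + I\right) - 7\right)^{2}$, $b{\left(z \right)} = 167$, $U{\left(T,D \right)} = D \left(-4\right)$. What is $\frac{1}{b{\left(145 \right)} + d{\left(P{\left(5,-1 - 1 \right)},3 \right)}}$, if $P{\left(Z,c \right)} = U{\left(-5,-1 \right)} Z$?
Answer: $\frac{1}{171} \approx 0.005848$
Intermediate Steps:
$U{\left(T,D \right)} = - 4 D$
$P{\left(Z,c \right)} = 4 Z$ ($P{\left(Z,c \right)} = \left(-4\right) \left(-1\right) Z = 4 Z$)
$d{\left(v,I \right)} = \left(-8 + 2 I\right)^{2}$ ($d{\left(v,I \right)} = \left(\left(-1 + 2 I\right) - 7\right)^{2} = \left(-8 + 2 I\right)^{2}$)
$\frac{1}{b{\left(145 \right)} + d{\left(P{\left(5,-1 - 1 \right)},3 \right)}} = \frac{1}{167 + 4 \left(-4 + 3\right)^{2}} = \frac{1}{167 + 4 \left(-1\right)^{2}} = \frac{1}{167 + 4 \cdot 1} = \frac{1}{167 + 4} = \frac{1}{171}$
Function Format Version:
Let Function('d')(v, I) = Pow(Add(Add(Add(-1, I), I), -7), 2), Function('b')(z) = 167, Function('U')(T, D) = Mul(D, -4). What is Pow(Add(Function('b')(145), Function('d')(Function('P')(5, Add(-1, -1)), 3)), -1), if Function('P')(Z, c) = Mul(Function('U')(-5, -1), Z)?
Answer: Rational(1, 171) ≈ 0.0058480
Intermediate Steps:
Function('U')(T, D) = Mul(-4, D)
Function('P')(Z, c) = Mul(4, Z) (Function('P')(Z, c) = Mul(Mul(-4, -1), Z) = Mul(4, Z))
Function('d')(v, I) = Pow(Add(-8, Mul(2, I)), 2) (Function('d')(v, I) = Pow(Add(Add(-1, Mul(2, I)), -7), 2) = Pow(Add(-8, Mul(2, I)), 2))
Pow(Add(Function('b')(145), Function('d')(Function('P')(5, Add(-1, -1)), 3)), -1) = Pow(Add(167, Mul(4, Pow(Add(-4, 3), 2))), -1) = Pow(Add(167, Mul(4, Pow(-1, 2))), -1) = Pow(Add(167, Mul(4, 1)), -1) = Pow(Add(167, 4), -1) = Pow(171, -1) = Rational(1, 171)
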